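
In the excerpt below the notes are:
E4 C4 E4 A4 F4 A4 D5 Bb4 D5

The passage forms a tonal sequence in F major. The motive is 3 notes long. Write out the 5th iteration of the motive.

With a 3-note motive the entries are E4, A4, D5, each up a 4th from the previous.
Carrying on: G5 → C6.
Statement 5 starts on C6 and keeps the same diatonic contour: C6 A5 C6.

C6 A5 C6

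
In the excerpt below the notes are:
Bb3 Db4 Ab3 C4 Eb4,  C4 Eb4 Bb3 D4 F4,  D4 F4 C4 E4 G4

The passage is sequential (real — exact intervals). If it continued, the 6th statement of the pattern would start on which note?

The 5-note cells begin on Bb3, C4, D4 — each up a 2nd from the last.
Continuing: E4 → F#4 → G#4. Statement 6 starts on G#4.

G#4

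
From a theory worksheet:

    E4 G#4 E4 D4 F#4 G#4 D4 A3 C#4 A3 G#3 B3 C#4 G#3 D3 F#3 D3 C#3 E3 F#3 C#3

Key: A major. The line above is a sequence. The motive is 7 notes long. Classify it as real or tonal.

tonal

Every note is diatonic to A major.
Cell 1 has -2 semitones from note 3 to 4, but cell 2 has -1 — the interval quality changes while the contour stays the same, which is the hallmark of a tonal sequence.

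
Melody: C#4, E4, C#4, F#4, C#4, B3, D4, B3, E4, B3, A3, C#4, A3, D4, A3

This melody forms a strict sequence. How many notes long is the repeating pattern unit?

15 notes total. Splitting into 3 groups of 5:
C#4 E4 C#4 F#4 C#4 | B3 D4 B3 E4 B3 | A3 C#4 A3 D4 A3
Every group is a transposition down a 2nd of the one before; no shorter unit works.

5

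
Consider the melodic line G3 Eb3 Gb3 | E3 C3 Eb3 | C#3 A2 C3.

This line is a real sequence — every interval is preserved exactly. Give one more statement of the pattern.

With a 3-note motive the entries are G3, E3, C#3, each down a 3rd from the previous.
Statement 4 starts on A#2 and keeps the same exact contour: A#2 F#2 A2.

A#2 F#2 A2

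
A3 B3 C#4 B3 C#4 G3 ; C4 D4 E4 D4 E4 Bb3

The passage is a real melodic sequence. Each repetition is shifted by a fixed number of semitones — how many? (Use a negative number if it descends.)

3

The 6-note cells begin on A3, C4 — each up a 3rd from the last.
Counting half-steps from A3 to C4: 3.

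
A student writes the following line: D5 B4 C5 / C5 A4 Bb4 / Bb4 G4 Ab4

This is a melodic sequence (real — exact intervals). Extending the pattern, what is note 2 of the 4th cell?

The unit is 3 notes. Position-2 pitches of the 3 shown cells: B4, A4, G4.
One more down a 2nd gives F4.

F4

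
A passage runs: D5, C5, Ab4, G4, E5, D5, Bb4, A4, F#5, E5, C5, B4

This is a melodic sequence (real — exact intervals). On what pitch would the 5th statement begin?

A#5

Unit = 4 notes; the statements start on D5, E5, F#5, moving up a 2nd each time.
Continuing: G#5 → A#5. Statement 5 starts on A#5.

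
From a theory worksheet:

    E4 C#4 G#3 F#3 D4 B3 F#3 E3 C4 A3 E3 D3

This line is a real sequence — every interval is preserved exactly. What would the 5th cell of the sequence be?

Ab3 F3 C3 Bb2

Taking 4-note groups, the heads are E4, D4, C4: the pattern moves down a 2nd.
Extending down a 2nd: Bb3 → Ab3.
From Ab3 the exact shape gives Ab3 F3 C3 Bb2.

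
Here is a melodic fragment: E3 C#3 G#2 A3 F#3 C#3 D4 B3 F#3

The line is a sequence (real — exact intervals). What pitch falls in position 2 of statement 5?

Grouping in 3s, the 2nd note of each cell is C#3, F#3, B3.
Each moves up a 4th. Continuing: E4 → A4.

A4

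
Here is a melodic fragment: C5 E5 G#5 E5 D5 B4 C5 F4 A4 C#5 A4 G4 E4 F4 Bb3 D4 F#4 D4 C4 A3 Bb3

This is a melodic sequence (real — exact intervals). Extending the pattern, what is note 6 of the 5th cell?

G2

With 7-note cells, note 6 of each statement runs B4, E4, A3.
Carrying that down a 5th forward: D3 → G2.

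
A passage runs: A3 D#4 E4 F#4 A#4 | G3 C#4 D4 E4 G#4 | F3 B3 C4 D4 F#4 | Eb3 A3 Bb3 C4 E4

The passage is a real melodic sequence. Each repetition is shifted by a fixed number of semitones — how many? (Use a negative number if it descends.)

-2

The 5-note cells begin on A3, G3, F3, Eb3 — each down a 2nd from the last.
A3→G3 is 55 − 57 = -2 semitones.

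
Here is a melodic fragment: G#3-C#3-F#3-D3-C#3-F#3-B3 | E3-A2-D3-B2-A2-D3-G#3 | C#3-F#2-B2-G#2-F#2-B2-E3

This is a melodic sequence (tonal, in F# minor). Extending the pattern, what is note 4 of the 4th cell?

With 7-note cells, note 4 of each statement runs D3, B2, G#2.
One more down a 3rd gives E2.

E2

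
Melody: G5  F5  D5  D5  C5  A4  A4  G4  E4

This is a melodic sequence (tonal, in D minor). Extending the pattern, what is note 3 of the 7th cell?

With 3-note cells, note 3 of each statement runs D5, A4, E4.
Carrying that down a 4th forward: Bb3 → F3 → C3 → G2.

G2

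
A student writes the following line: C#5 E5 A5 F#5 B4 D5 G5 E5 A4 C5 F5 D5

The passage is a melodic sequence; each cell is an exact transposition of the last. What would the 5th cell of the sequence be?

F4 Ab4 Db5 Bb4

The 4-note cells begin on C#5, B4, A4 — each down a 2nd from the last.
Carrying on: G4 → F4.
From F4 the exact shape gives F4 Ab4 Db5 Bb4.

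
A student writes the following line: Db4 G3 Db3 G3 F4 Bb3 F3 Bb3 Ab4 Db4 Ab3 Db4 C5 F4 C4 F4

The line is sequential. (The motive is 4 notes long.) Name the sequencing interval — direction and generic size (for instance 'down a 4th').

Taking 4-note groups, the heads are Db4, F4, Ab4, C5: the pattern moves up a 3rd.
Db4 to F4 is up a 3rd.

up a 3rd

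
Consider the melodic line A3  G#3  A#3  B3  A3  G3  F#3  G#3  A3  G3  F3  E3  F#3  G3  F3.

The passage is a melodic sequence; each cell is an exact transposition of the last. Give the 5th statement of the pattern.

The 5-note cells begin on A3, G3, F3 — each down a 2nd from the last.
Continuing the starts: Eb3 → Db3.
From Db3 the exact shape gives Db3 C3 D3 Eb3 Db3.

Db3 C3 D3 Eb3 Db3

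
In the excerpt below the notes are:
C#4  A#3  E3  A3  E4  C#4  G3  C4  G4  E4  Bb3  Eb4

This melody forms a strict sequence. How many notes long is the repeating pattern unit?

4

There are 12 notes; a 4-note unit gives 3 cells:
C#4 A#3 E3 A3 | E4 C#4 G3 C4 | G4 E4 Bb3 Eb4
Every group is a transposition up a 3rd of the one before; no shorter unit works.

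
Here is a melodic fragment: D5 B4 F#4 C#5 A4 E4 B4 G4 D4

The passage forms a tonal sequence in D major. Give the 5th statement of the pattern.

The 3-note cells begin on D5, C#5, B4 — each down a 2nd from the last.
Extending down a 2nd: A4 → G4.
From G4 the diatonic shape gives G4 E4 B3.

G4 E4 B3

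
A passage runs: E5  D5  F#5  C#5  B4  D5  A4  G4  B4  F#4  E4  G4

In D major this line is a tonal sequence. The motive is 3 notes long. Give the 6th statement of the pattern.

B3 A3 C#4

With a 3-note motive the entries are E5, C#5, A4, F#4, each down a 3rd from the previous.
Continuing the starts: D4 → B3.
Statement 6 starts on B3 and keeps the same diatonic contour: B3 A3 C#4.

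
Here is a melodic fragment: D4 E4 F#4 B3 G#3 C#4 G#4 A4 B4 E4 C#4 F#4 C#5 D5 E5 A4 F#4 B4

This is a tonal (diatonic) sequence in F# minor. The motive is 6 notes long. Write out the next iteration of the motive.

Unit = 6 notes; the statements start on D4, G#4, C#5, moving up a 4th each time.
From F#5 the diatonic shape gives F#5 G#5 A5 D5 B4 E5.

F#5 G#5 A5 D5 B4 E5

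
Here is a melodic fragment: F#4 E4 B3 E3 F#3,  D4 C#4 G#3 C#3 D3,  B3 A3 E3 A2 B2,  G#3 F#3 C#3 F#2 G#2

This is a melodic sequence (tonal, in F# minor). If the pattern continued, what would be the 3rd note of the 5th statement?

A2

The unit is 5 notes. Position-3 pitches of the 4 shown cells: B3, G#3, E3, C#3.
From C#3, down a 3rd gives A2.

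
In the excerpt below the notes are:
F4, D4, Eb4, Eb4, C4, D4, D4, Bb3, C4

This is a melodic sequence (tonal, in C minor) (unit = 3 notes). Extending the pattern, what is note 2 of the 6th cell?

F3

The unit is 3 notes. Position-2 pitches of the 3 shown cells: D4, C4, Bb3.
Extending down a 2nd: Ab3 → G3 → F3.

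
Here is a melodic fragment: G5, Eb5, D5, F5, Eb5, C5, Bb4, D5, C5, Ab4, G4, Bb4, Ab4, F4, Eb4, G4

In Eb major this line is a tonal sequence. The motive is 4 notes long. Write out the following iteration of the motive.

F4 D4 C4 Eb4

The 4-note cells begin on G5, Eb5, C5, Ab4 — each down a 3rd from the last.
From F4 the diatonic shape gives F4 D4 C4 Eb4.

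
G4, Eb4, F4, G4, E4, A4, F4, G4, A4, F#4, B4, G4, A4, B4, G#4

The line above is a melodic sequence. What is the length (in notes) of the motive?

5

15 notes total. Splitting into 3 groups of 5:
G4 Eb4 F4 G4 E4 | A4 F4 G4 A4 F#4 | B4 G4 A4 B4 G#4
Every group is a transposition up a 2nd of the one before; no shorter unit works.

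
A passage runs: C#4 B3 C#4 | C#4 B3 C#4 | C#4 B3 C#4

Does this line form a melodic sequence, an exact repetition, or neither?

Each 3-note cell is identical (C#4 B3 C#4), restated at the same pitch.

repetition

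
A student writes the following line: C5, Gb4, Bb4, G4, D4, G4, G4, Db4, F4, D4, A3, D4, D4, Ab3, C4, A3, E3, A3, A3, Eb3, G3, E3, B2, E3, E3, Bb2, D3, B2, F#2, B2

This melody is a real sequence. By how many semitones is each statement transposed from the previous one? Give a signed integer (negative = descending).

-5

Taking 6-note groups, the heads are C5, G4, D4, A3, E3: the pattern moves down a 4th.
Counting half-steps from C5 to G4: -5.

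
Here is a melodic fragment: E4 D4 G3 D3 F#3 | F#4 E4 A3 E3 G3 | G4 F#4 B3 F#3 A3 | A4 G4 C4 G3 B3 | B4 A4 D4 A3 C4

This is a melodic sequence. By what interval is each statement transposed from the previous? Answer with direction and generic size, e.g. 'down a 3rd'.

Taking 5-note groups, the heads are E4, F#4, G4, A4, B4: the pattern moves up a 2nd.
From E4 to F#4: up a 2nd.

up a 2nd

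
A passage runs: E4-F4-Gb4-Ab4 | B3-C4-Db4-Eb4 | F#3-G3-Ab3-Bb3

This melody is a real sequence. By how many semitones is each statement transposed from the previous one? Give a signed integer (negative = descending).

Taking 4-note groups, the heads are E4, B3, F#3: the pattern moves down a 4th.
Counting half-steps from E4 to B3: -5.

-5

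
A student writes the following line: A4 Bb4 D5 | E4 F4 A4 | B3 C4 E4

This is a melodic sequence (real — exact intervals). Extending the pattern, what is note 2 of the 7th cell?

Grouping in 3s, the 2nd note of each cell is Bb4, F4, C4.
Carrying that down a 4th forward: G3 → D3 → A2 → E2.

E2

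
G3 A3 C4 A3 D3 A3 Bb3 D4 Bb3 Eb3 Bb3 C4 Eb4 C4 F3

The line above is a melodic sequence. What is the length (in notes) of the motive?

5

15 notes total. Splitting into 3 groups of 5:
G3 A3 C4 A3 D3 | A3 Bb3 D4 Bb3 Eb3 | Bb3 C4 Eb4 C4 F3
Every group is a transposition up a 2nd of the one before; no shorter unit works.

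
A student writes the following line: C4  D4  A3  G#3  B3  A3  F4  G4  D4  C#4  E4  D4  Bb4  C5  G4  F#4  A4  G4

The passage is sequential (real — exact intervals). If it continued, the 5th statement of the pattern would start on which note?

Taking 6-note groups, the heads are C4, F4, Bb4: the pattern moves up a 4th.
Continuing: Eb5 → Ab5. Statement 5 starts on Ab5.

Ab5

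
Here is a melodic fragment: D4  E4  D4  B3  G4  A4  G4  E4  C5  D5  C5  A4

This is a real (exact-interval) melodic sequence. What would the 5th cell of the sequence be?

Bb5 C6 Bb5 G5

The 4-note cells begin on D4, G4, C5 — each up a 4th from the last.
Continuing the starts: F5 → Bb5.
From Bb5 the exact shape gives Bb5 C6 Bb5 G5.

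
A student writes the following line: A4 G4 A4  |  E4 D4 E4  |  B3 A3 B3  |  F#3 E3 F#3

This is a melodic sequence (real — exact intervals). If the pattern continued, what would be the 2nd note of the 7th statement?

C#2

With 3-note cells, note 2 of each statement runs G4, D4, A3, E3.
Each moves down a 4th. Continuing: B2 → F#2 → C#2.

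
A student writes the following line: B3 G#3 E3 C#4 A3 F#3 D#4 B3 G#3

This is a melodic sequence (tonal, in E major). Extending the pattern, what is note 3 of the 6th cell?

C#4

The unit is 3 notes. Position-3 pitches of the 3 shown cells: E3, F#3, G#3.
Extending up a 2nd: A3 → B3 → C#4.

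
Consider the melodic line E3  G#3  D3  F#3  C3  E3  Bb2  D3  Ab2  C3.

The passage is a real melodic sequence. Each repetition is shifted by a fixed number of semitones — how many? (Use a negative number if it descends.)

With a 2-note motive the entries are E3, D3, C3, Bb2, Ab2, each down a 2nd from the previous.
Counting half-steps from E3 to D3: -2.

-2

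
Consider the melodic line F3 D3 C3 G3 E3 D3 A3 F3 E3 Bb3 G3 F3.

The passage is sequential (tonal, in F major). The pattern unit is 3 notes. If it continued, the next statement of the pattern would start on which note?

The 3-note cells begin on F3, G3, A3, Bb3 — each up a 2nd from the last.
One more step up a 2nd gives C4.

C4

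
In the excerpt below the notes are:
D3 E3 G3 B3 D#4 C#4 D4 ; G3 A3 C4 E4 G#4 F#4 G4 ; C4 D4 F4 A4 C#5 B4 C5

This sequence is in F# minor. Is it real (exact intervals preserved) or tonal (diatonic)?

real

Each cell has the same semitone pattern (2, 3, 4, 4, -2, 1) — intervals are preserved exactly.
And G3 lies outside F# minor, so the sequence is real rather than tonal.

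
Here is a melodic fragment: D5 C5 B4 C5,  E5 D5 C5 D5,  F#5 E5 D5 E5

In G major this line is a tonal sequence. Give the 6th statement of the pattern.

Unit = 4 notes; the statements start on D5, E5, F#5, moving up a 2nd each time.
Continuing the starts: G5 → A5 → B5.
So cell 6 is B5 A5 G5 A5.

B5 A5 G5 A5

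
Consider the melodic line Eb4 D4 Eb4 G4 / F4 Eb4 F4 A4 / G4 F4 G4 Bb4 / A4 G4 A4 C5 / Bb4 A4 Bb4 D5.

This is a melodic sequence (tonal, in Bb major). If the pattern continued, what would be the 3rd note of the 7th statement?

Grouping in 4s, the 3rd note of each cell is Eb4, F4, G4, A4, Bb4.
Extending up a 2nd: C5 → D5.

D5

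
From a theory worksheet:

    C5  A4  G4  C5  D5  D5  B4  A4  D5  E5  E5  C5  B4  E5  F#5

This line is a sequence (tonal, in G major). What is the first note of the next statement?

F#5

With a 5-note motive the entries are C5, D5, E5, each up a 2nd from the previous.
One more step up a 2nd gives F#5.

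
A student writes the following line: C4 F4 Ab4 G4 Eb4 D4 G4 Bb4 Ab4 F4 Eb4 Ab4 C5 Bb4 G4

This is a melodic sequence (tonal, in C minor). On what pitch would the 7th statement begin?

Taking 5-note groups, the heads are C4, D4, Eb4: the pattern moves up a 2nd.
Extending the heads up a 2nd: F4 → G4 → Ab4 → Bb4.

Bb4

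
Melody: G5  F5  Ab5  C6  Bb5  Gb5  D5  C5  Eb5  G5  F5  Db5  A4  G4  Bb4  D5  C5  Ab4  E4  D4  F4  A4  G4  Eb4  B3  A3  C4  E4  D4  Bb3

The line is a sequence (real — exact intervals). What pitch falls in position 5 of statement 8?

Grouping in 6s, the 5th note of each cell is Bb5, F5, C5, G4, D4.
Carrying that down a 4th forward: A3 → E3 → B2.

B2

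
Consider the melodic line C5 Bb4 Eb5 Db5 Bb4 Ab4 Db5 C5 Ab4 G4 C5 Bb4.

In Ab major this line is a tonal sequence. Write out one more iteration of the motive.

G4 F4 Bb4 Ab4

Taking 4-note groups, the heads are C5, Bb4, Ab4: the pattern moves down a 2nd.
So cell 4 is G4 F4 Bb4 Ab4.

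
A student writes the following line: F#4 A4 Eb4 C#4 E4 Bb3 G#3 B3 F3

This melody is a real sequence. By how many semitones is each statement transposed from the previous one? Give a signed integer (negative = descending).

Taking 3-note groups, the heads are F#4, C#4, G#3: the pattern moves down a 4th.
F#4 to C#4 spans -5 semitones.

-5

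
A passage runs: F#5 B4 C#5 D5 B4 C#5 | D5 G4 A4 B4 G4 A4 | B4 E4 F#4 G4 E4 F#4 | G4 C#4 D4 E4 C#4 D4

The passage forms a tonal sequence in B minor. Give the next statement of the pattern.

E4 A3 B3 C#4 A3 B3

The 6-note cells begin on F#5, D5, B4, G4 — each down a 3rd from the last.
So cell 5 is E4 A3 B3 C#4 A3 B3.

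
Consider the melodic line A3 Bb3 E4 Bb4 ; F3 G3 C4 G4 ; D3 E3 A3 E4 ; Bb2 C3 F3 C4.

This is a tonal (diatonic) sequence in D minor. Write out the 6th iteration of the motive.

Unit = 4 notes; the statements start on A3, F3, D3, Bb2, moving down a 3rd each time.
Extending down a 3rd: G2 → E2.
From E2 the diatonic shape gives E2 F2 Bb2 F3.

E2 F2 Bb2 F3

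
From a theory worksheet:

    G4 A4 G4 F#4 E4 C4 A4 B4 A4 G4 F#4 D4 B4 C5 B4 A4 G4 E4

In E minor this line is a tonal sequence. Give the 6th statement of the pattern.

Taking 6-note groups, the heads are G4, A4, B4: the pattern moves up a 2nd.
Continuing the starts: C5 → D5 → E5.
So cell 6 is E5 F#5 E5 D5 C5 A4.

E5 F#5 E5 D5 C5 A4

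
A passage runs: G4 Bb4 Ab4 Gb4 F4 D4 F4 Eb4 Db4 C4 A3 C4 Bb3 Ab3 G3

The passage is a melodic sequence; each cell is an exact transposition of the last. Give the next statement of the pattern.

The 5-note cells begin on G4, D4, A3 — each down a 4th from the last.
So cell 4 is E3 G3 F3 Eb3 D3.

E3 G3 F3 Eb3 D3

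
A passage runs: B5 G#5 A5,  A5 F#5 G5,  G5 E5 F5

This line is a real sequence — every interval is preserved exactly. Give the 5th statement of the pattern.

Eb5 C5 Db5

With a 3-note motive the entries are B5, A5, G5, each down a 2nd from the previous.
Carrying on: F5 → Eb5.
From Eb5 the exact shape gives Eb5 C5 Db5.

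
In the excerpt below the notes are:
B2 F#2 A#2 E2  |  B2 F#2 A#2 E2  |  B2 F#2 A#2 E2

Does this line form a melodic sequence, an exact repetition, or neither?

repetition

Each 4-note cell is identical (B2 F#2 A#2 E2), restated at the same pitch.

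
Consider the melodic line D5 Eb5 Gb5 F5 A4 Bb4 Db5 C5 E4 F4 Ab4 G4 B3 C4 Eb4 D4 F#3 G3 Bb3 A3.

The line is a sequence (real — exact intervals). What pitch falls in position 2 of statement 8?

E2

The unit is 4 notes. Position-2 pitches of the 5 shown cells: Eb5, Bb4, F4, C4, G3.
Carrying that down a 4th forward: D3 → A2 → E2.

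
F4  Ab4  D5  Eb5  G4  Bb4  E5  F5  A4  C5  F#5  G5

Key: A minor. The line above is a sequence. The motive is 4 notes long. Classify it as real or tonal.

Each cell has the same semitone pattern (3, 6, 1) — intervals are preserved exactly.
And Ab4 lies outside A minor, so the sequence is real rather than tonal.

real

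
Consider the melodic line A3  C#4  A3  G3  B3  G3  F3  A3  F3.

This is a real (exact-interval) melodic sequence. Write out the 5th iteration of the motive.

Db3 F3 Db3

The 3-note cells begin on A3, G3, F3 — each down a 2nd from the last.
Extending down a 2nd: Eb3 → Db3.
So cell 5 is Db3 F3 Db3.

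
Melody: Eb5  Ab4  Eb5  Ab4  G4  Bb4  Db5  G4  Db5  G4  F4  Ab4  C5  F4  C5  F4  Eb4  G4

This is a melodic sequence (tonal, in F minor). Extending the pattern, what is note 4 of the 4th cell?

With 6-note cells, note 4 of each statement runs Ab4, G4, F4.
From F4, down a 2nd gives Eb4.

Eb4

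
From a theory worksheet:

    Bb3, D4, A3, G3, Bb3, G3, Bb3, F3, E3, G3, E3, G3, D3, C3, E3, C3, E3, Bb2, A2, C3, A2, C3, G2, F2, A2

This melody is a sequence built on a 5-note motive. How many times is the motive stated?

5

25 notes in groups of 5 gives 25/5 = 5 statements.
Starts: Bb3, G3, E3, C3, A2 — each down a 3rd.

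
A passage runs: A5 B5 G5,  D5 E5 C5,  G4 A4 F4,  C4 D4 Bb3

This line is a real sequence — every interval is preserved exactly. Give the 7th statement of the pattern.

Eb2 F2 Db2

Unit = 3 notes; the statements start on A5, D5, G4, C4, moving down a 5th each time.
Carrying on: F3 → Bb2 → Eb2.
From Eb2 the exact shape gives Eb2 F2 Db2.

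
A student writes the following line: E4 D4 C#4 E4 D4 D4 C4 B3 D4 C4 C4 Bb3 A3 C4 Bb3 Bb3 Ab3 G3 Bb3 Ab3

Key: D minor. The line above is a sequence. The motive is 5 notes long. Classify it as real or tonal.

Each cell has the same semitone pattern (-2, -1, 3, -2) — intervals are preserved exactly.
And C#4 lies outside D minor, so the sequence is real rather than tonal.

real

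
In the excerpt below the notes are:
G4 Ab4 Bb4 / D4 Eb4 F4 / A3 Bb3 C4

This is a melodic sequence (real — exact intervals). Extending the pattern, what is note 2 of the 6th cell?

The unit is 3 notes. Position-2 pitches of the 3 shown cells: Ab4, Eb4, Bb3.
Carrying that down a 4th forward: F3 → C3 → G2.

G2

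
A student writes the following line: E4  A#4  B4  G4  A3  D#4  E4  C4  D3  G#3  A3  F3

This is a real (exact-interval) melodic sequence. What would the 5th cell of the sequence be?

C2 F#2 G2 Eb2

Unit = 4 notes; the statements start on E4, A3, D3, moving down a 5th each time.
Carrying on: G2 → C2.
Statement 5 starts on C2 and keeps the same exact contour: C2 F#2 G2 Eb2.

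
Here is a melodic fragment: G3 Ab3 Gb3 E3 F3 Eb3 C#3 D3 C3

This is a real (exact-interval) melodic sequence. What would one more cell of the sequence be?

The 3-note cells begin on G3, E3, C#3 — each down a 3rd from the last.
So cell 4 is A#2 B2 A2.

A#2 B2 A2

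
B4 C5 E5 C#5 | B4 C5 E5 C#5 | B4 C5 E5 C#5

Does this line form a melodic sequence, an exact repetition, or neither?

repetition

Each 4-note cell is identical (B4 C5 E5 C#5), restated at the same pitch.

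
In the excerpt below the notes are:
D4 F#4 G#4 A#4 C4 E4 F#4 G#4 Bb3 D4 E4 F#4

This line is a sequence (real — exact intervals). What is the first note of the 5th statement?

The 4-note cells begin on D4, C4, Bb3 — each down a 2nd from the last.
Continuing: Ab3 → Gb3. Statement 5 starts on Gb3.

Gb3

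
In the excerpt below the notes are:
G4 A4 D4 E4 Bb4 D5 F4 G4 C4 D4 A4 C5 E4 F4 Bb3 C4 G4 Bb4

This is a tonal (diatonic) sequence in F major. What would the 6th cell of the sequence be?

Taking 6-note groups, the heads are G4, F4, E4: the pattern moves down a 2nd.
Continuing the starts: D4 → C4 → Bb3.
So cell 6 is Bb3 C4 F3 G3 D4 F4.

Bb3 C4 F3 G3 D4 F4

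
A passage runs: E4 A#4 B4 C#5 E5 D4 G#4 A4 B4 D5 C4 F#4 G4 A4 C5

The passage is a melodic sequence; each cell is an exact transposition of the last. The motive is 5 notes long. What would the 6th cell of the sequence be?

Unit = 5 notes; the statements start on E4, D4, C4, moving down a 2nd each time.
Extending down a 2nd: Bb3 → Ab3 → Gb3.
So cell 6 is Gb3 C4 Db4 Eb4 Gb4.

Gb3 C4 Db4 Eb4 Gb4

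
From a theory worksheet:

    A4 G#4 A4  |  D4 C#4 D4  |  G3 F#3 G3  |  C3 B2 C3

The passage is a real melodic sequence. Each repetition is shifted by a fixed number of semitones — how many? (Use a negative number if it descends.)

The 3-note cells begin on A4, D4, G3, C3 — each down a 5th from the last.
A4 to D4 spans -7 semitones.

-7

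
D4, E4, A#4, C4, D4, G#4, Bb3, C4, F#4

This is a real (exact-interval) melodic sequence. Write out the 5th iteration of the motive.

The 3-note cells begin on D4, C4, Bb3 — each down a 2nd from the last.
Extending down a 2nd: Ab3 → Gb3.
So cell 5 is Gb3 Ab3 D4.

Gb3 Ab3 D4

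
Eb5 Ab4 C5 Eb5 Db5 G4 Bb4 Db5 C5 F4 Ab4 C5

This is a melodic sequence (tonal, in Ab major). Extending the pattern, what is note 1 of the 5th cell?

Ab4

The unit is 4 notes. Position-1 pitches of the 3 shown cells: Eb5, Db5, C5.
Each moves down a 2nd. Continuing: Bb4 → Ab4.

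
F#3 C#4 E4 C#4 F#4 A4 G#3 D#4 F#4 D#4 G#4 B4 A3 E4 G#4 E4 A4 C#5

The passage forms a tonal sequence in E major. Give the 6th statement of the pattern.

With a 6-note motive the entries are F#3, G#3, A3, each up a 2nd from the previous.
Extending up a 2nd: B3 → C#4 → D#4.
Statement 6 starts on D#4 and keeps the same diatonic contour: D#4 A4 C#5 A4 D#5 F#5.

D#4 A4 C#5 A4 D#5 F#5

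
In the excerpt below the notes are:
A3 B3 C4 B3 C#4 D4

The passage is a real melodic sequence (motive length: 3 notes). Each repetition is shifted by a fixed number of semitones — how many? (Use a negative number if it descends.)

Taking 3-note groups, the heads are A3, B3: the pattern moves up a 2nd.
A3→B3 is 59 − 57 = 2 semitones.

2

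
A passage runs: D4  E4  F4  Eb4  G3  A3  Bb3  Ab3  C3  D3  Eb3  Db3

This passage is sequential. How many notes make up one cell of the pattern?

4

There are 12 notes; a 4-note unit gives 3 cells:
D4 E4 F4 Eb4 | G3 A3 Bb3 Ab3 | C3 D3 Eb3 Db3
That's a consistent down a 5th shift per cell, and no other grouping gives one.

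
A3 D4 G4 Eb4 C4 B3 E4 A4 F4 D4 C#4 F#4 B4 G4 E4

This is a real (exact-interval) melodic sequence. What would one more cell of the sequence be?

D#4 G#4 C#5 A4 F#4

Taking 5-note groups, the heads are A3, B3, C#4: the pattern moves up a 2nd.
Statement 4 starts on D#4 and keeps the same exact contour: D#4 G#4 C#5 A4 F#4.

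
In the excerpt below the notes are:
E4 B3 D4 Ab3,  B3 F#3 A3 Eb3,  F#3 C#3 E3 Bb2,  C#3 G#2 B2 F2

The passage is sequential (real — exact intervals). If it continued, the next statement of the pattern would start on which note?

Taking 4-note groups, the heads are E4, B3, F#3, C#3: the pattern moves down a 4th.
One more step down a 4th gives G#2.

G#2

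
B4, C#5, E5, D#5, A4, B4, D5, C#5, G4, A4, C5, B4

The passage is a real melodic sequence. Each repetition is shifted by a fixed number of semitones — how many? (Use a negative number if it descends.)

-2

Taking 4-note groups, the heads are B4, A4, G4: the pattern moves down a 2nd.
Counting half-steps from B4 to A4: -2.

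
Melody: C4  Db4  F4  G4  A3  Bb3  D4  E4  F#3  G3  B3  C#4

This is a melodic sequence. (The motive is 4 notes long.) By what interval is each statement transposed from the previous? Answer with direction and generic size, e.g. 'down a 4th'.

down a 3rd

Taking 4-note groups, the heads are C4, A3, F#3: the pattern moves down a 3rd.
From C4 to A3: down a 3rd.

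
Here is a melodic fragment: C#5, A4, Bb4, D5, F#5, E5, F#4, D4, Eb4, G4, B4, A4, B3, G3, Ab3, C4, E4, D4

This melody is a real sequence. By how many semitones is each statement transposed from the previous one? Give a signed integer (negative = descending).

-7

Taking 6-note groups, the heads are C#5, F#4, B3: the pattern moves down a 5th.
C#5→F#4 is 66 − 73 = -7 semitones.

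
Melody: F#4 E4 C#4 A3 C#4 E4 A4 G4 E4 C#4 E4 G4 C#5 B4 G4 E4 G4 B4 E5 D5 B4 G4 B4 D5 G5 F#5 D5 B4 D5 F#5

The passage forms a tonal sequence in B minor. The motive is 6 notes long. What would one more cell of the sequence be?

B5 A5 F#5 D5 F#5 A5

Unit = 6 notes; the statements start on F#4, A4, C#5, E5, G5, moving up a 3rd each time.
So cell 6 is B5 A5 F#5 D5 F#5 A5.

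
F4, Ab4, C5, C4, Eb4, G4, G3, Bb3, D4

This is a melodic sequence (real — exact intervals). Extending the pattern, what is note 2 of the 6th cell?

G2

The unit is 3 notes. Position-2 pitches of the 3 shown cells: Ab4, Eb4, Bb3.
Each moves down a 4th. Continuing: F3 → C3 → G2.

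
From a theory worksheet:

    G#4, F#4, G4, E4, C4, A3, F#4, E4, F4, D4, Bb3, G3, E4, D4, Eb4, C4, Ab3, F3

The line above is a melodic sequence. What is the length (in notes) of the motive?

6

18 notes total. Splitting into 3 groups of 6:
G#4 F#4 G4 E4 C4 A3 | F#4 E4 F4 D4 Bb3 G3 | E4 D4 Eb4 C4 Ab3 F3
Every group is a transposition down a 2nd of the one before; no shorter unit works.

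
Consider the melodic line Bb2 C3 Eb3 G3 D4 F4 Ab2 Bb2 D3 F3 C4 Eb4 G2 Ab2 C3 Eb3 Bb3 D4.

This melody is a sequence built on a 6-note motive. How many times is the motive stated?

3

18 notes in groups of 6 gives 18/6 = 3 statements.
Starts: Bb2, Ab2, G2 — each down a 2nd.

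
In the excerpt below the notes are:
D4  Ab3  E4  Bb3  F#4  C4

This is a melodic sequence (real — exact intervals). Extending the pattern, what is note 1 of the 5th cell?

A#4

The unit is 2 notes. Position-1 pitches of the 3 shown cells: D4, E4, F#4.
Carrying that up a 2nd forward: G#4 → A#4.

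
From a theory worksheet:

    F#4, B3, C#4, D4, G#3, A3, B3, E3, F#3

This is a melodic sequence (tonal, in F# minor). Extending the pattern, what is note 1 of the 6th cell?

C#3

Grouping in 3s, the 1st note of each cell is F#4, D4, B3.
Carrying that down a 3rd forward: G#3 → E3 → C#3.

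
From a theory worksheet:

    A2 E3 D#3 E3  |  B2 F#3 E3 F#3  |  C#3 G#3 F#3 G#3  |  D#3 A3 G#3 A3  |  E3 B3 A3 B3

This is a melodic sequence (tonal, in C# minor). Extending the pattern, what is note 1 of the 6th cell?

F#3

With 4-note cells, note 1 of each statement runs A2, B2, C#3, D#3, E3.
Each moves up a 2nd; the next is F#3.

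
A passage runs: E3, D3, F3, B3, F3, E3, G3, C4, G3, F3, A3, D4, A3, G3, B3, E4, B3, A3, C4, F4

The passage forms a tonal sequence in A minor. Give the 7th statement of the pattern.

D4 C4 E4 A4

Unit = 4 notes; the statements start on E3, F3, G3, A3, B3, moving up a 2nd each time.
Extending up a 2nd: C4 → D4.
From D4 the diatonic shape gives D4 C4 E4 A4.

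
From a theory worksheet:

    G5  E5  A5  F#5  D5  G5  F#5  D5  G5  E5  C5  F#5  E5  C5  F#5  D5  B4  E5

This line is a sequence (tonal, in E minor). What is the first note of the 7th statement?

A4

Taking 6-note groups, the heads are G5, F#5, E5: the pattern moves down a 2nd.
Extending the heads down a 2nd: D5 → C5 → B4 → A4.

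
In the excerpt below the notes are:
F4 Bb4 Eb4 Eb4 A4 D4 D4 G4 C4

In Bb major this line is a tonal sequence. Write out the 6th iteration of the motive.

The 3-note cells begin on F4, Eb4, D4 — each down a 2nd from the last.
Continuing the starts: C4 → Bb3 → A3.
So cell 6 is A3 D4 G3.

A3 D4 G3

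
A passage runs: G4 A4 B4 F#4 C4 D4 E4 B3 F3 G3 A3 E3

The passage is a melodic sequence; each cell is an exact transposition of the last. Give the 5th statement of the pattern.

Eb2 F2 G2 D2

With a 4-note motive the entries are G4, C4, F3, each down a 5th from the previous.
Carrying on: Bb2 → Eb2.
Statement 5 starts on Eb2 and keeps the same exact contour: Eb2 F2 G2 D2.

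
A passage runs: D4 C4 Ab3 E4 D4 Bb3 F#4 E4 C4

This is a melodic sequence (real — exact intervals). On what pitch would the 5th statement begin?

A#4

The 3-note cells begin on D4, E4, F#4 — each up a 2nd from the last.
Continuing: G#4 → A#4. Statement 5 starts on A#4.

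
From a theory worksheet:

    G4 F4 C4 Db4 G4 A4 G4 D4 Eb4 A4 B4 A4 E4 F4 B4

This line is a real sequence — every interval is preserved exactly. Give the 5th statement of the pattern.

D#5 C#5 G#4 A4 D#5

Taking 5-note groups, the heads are G4, A4, B4: the pattern moves up a 2nd.
Extending up a 2nd: C#5 → D#5.
From D#5 the exact shape gives D#5 C#5 G#4 A4 D#5.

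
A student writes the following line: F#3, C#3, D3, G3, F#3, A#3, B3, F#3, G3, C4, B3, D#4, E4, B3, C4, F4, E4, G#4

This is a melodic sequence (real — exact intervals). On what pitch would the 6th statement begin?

With a 6-note motive the entries are F#3, B3, E4, each up a 4th from the previous.
Continuing: A4 → D5 → G5. Statement 6 starts on G5.

G5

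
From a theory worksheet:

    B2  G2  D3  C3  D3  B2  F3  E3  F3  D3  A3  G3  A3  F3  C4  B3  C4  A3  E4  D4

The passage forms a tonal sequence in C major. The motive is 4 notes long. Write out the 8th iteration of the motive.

With a 4-note motive the entries are B2, D3, F3, A3, C4, each up a 3rd from the previous.
Carrying on: E4 → G4 → B4.
So cell 8 is B4 G4 D5 C5.

B4 G4 D5 C5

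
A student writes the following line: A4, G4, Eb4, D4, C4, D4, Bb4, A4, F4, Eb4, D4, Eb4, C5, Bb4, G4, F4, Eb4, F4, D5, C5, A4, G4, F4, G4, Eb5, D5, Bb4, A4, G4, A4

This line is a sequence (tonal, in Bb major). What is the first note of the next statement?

F5

With a 6-note motive the entries are A4, Bb4, C5, D5, Eb5, each up a 2nd from the previous.
One more step up a 2nd gives F5.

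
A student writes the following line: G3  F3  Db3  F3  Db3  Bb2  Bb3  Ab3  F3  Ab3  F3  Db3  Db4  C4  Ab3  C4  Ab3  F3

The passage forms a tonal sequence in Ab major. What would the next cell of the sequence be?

Taking 6-note groups, the heads are G3, Bb3, Db4: the pattern moves up a 3rd.
So cell 4 is F4 Eb4 C4 Eb4 C4 Ab3.

F4 Eb4 C4 Eb4 C4 Ab3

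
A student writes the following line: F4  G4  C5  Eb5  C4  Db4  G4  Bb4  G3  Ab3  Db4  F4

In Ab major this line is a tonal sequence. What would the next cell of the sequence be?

Unit = 4 notes; the statements start on F4, C4, G3, moving down a 4th each time.
From Db3 the diatonic shape gives Db3 Eb3 Ab3 C4.

Db3 Eb3 Ab3 C4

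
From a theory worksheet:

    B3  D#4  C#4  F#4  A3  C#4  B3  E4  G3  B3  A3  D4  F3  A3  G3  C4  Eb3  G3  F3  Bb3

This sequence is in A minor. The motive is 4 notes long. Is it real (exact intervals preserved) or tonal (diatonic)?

Each cell has the same semitone pattern (4, -2, 5) — intervals are preserved exactly.
And D#4 lies outside A minor, so the sequence is real rather than tonal.

real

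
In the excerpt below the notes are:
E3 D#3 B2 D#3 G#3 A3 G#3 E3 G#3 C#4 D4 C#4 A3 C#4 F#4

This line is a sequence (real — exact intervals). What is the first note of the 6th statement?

With a 5-note motive the entries are E3, A3, D4, each up a 4th from the previous.
Extending the heads up a 4th: G4 → C5 → F5.

F5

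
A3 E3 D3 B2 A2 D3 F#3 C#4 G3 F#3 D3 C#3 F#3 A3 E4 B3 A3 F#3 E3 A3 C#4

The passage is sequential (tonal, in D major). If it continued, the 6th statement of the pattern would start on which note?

The 7-note cells begin on A3, C#4, E4 — each up a 3rd from the last.
Extending the heads up a 3rd: G4 → B4 → D5.

D5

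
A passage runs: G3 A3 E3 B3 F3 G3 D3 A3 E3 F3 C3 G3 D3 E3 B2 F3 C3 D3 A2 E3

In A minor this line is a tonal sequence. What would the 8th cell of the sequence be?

G2 A2 E2 B2

Unit = 4 notes; the statements start on G3, F3, E3, D3, C3, moving down a 2nd each time.
Continuing the starts: B2 → A2 → G2.
Statement 8 starts on G2 and keeps the same diatonic contour: G2 A2 E2 B2.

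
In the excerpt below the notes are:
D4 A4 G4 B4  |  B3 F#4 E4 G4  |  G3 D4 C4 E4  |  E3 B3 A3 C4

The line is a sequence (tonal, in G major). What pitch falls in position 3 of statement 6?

D3

Grouping in 4s, the 3rd note of each cell is G4, E4, C4, A3.
Carrying that down a 3rd forward: F#3 → D3.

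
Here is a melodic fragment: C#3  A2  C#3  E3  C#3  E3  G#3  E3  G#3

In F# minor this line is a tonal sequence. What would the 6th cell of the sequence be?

F#4 D4 F#4

Taking 3-note groups, the heads are C#3, E3, G#3: the pattern moves up a 3rd.
Extending up a 3rd: B3 → D4 → F#4.
Statement 6 starts on F#4 and keeps the same diatonic contour: F#4 D4 F#4.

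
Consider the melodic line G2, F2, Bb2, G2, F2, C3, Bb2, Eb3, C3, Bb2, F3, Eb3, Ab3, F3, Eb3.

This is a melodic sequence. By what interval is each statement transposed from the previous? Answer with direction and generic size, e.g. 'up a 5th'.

Taking 5-note groups, the heads are G2, C3, F3: the pattern moves up a 4th.
G2 to C3 is up a 4th.

up a 4th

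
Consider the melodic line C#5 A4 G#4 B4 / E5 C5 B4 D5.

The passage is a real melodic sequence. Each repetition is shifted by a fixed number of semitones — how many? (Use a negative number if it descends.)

3

The 4-note cells begin on C#5, E5 — each up a 3rd from the last.
Counting half-steps from C#5 to E5: 3.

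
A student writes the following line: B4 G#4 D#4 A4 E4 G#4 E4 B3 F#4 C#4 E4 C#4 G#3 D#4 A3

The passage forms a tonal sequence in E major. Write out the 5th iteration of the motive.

The 5-note cells begin on B4, G#4, E4 — each down a 3rd from the last.
Continuing the starts: C#4 → A3.
So cell 5 is A3 F#3 C#3 G#3 D#3.

A3 F#3 C#3 G#3 D#3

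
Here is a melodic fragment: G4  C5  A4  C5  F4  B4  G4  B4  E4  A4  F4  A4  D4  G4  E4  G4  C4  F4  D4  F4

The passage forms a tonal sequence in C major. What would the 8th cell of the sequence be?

The 4-note cells begin on G4, F4, E4, D4, C4 — each down a 2nd from the last.
Carrying on: B3 → A3 → G3.
So cell 8 is G3 C4 A3 C4.

G3 C4 A3 C4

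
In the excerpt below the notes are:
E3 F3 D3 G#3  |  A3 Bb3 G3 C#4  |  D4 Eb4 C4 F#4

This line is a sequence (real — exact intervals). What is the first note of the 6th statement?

With a 4-note motive the entries are E3, A3, D4, each up a 4th from the previous.
Continuing: G4 → C5 → F5. Statement 6 starts on F5.

F5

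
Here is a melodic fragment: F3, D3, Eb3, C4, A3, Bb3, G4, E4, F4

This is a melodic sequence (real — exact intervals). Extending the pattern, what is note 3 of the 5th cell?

With 3-note cells, note 3 of each statement runs Eb3, Bb3, F4.
Extending up a 5th: C5 → G5.

G5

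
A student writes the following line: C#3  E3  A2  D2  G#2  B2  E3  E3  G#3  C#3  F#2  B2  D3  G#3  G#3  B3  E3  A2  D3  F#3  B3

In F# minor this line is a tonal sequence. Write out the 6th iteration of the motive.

F#4 A4 D4 G#3 C#4 E4 A4

With a 7-note motive the entries are C#3, E3, G#3, each up a 3rd from the previous.
Continuing the starts: B3 → D4 → F#4.
Statement 6 starts on F#4 and keeps the same diatonic contour: F#4 A4 D4 G#3 C#4 E4 A4.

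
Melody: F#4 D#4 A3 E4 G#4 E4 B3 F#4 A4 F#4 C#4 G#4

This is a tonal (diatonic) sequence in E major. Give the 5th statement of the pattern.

C#5 A4 E4 B4

The 4-note cells begin on F#4, G#4, A4 — each up a 2nd from the last.
Carrying on: B4 → C#5.
So cell 5 is C#5 A4 E4 B4.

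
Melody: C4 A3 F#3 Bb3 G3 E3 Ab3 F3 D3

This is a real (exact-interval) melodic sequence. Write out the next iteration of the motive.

Gb3 Eb3 C3

Taking 3-note groups, the heads are C4, Bb3, Ab3: the pattern moves down a 2nd.
Statement 4 starts on Gb3 and keeps the same exact contour: Gb3 Eb3 C3.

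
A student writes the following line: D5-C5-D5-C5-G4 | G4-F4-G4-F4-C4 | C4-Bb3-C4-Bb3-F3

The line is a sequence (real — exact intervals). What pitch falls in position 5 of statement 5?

The unit is 5 notes. Position-5 pitches of the 3 shown cells: G4, C4, F3.
Carrying that down a 5th forward: Bb2 → Eb2.

Eb2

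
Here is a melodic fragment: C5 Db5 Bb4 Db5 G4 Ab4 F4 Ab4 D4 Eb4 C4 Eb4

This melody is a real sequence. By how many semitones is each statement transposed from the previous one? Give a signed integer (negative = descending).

-5

With a 4-note motive the entries are C5, G4, D4, each down a 4th from the previous.
C5 to G4 spans -5 semitones.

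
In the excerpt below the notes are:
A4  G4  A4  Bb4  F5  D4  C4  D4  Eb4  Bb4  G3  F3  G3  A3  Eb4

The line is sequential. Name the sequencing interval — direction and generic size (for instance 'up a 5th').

The 5-note cells begin on A4, D4, G3 — each down a 5th from the last.
A4 to D4 is down a 5th.

down a 5th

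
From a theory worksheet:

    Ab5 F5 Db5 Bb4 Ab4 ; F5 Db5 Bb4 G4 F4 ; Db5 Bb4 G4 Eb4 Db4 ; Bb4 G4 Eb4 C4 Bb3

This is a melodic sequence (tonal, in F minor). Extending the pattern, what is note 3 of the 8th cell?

Db3

Grouping in 5s, the 3rd note of each cell is Db5, Bb4, G4, Eb4.
Extending down a 3rd: C4 → Ab3 → F3 → Db3.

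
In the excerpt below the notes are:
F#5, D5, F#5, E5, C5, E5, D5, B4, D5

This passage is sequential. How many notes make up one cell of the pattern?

3

9 notes total. Splitting into 3 groups of 3:
F#5 D5 F#5 | E5 C5 E5 | D5 B4 D5
Every group is a transposition down a 2nd of the one before; no shorter unit works.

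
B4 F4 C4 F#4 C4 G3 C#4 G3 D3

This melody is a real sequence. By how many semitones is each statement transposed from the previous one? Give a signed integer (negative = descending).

The 3-note cells begin on B4, F#4, C#4 — each down a 4th from the last.
B4 to F#4 spans -5 semitones.

-5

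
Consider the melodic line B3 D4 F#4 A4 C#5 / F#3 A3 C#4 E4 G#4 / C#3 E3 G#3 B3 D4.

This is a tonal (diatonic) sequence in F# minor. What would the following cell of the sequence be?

With a 5-note motive the entries are B3, F#3, C#3, each down a 4th from the previous.
Statement 4 starts on G#2 and keeps the same diatonic contour: G#2 B2 D3 F#3 A3.

G#2 B2 D3 F#3 A3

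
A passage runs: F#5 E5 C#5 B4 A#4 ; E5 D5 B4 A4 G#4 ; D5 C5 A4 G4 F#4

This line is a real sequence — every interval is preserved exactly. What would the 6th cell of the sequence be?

Taking 5-note groups, the heads are F#5, E5, D5: the pattern moves down a 2nd.
Carrying on: C5 → Bb4 → Ab4.
Statement 6 starts on Ab4 and keeps the same exact contour: Ab4 Gb4 Eb4 Db4 C4.

Ab4 Gb4 Eb4 Db4 C4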